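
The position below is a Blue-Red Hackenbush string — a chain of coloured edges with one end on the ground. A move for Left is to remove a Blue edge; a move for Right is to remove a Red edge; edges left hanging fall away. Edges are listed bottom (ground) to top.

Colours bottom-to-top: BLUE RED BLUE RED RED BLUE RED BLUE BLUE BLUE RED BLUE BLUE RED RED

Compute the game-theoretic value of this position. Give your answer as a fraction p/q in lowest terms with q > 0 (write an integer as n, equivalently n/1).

B: Left { 0 }, Right { — } gives simplest 1
BR: Left { 0 }, Right { 1 } gives simplest 1/2
BRB: Left { 0; 1/2 }, Right { 1 } gives simplest 3/4
BRBR: Left { 0; 1/2 }, Right { 3/4; 1 } gives simplest 5/8
BRBRR: Left { 0; 1/2 }, Right { 5/8; 3/4; 1 } gives simplest 9/16
BRBRRB: Left { 0; 1/2; 9/16 }, Right { 5/8; 3/4; 1 } gives simplest 19/32
BRBRRBR: Left { 0; 1/2; 9/16 }, Right { 19/32; 5/8; 3/4; 1 } gives simplest 37/64
BRBRRBRB: Left { 0; 1/2; 9/16; 37/64 }, Right { 19/32; 5/8; 3/4; 1 } gives simplest 75/128
BRBRRBRBB: Left { 0; 1/2; 9/16; 37/64; 75/128 }, Right { 19/32; 5/8; 3/4; 1 } gives simplest 151/256
BRBRRBRBBB: Left { 0; 1/2; 9/16; 37/64; 75/128; 151/256 }, Right { 19/32; 5/8; 3/4; 1 } gives simplest 303/512
BRBRRBRBBBR: Left { 0; 1/2; 9/16; 37/64; 75/128; 151/256 }, Right { 303/512; 19/32; 5/8; 3/4; 1 } gives simplest 605/1024
BRBRRBRBBBRB: Left { 0; 1/2; 9/16; 37/64; 75/128; 151/256; 605/1024 }, Right { 303/512; 19/32; 5/8; 3/4; 1 } gives simplest 1211/2048
BRBRRBRBBBRBB: Left { 0; 1/2; 9/16; 37/64; 75/128; 151/256; 605/1024; 1211/2048 }, Right { 303/512; 19/32; 5/8; 3/4; 1 } gives simplest 2423/4096
BRBRRBRBBBRBBR: Left { 0; 1/2; 9/16; 37/64; 75/128; 151/256; 605/1024; 1211/2048 }, Right { 2423/4096; 303/512; 19/32; 5/8; 3/4; 1 } gives simplest 4845/8192
BRBRRBRBBBRBBRR: Left { 0; 1/2; 9/16; 37/64; 75/128; 151/256; 605/1024; 1211/2048 }, Right { 4845/8192; 2423/4096; 303/512; 19/32; 5/8; 3/4; 1 } gives simplest 9689/16384

9689/16384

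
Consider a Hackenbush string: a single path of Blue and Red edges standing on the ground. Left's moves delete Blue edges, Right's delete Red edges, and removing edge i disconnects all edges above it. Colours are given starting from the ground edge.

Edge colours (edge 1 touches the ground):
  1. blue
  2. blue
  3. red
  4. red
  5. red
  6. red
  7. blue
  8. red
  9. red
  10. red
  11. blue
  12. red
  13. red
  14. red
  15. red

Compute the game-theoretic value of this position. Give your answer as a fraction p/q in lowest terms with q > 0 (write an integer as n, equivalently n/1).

Build G(s[:k]) for k = 1..15, string s = blue blue red red red red blue red red red blue red red red red.
1 of 15 · b · max L 0 · min R +∞ => 1
2 of 15 · bb · max L 1 · min R +∞ => 2
3 of 15 · bbr · max L 1 · min R 2 => 3/2
4 of 15 · bbrr · max L 1 · min R 3/2 => 5/4
5 of 15 · bbrrr · max L 1 · min R 5/4 => 9/8
6 of 15 · bbrrrr · max L 1 · min R 9/8 => 17/16
7 of 15 · bbrrrrb · max L 17/16 · min R 9/8 => 35/32
8 of 15 · bbrrrrbr · max L 17/16 · min R 35/32 => 69/64
9 of 15 · bbrrrrbrr · max L 17/16 · min R 69/64 => 137/128
10 of 15 · bbrrrrbrrr · max L 17/16 · min R 137/128 => 273/256
11 of 15 · bbrrrrbrrrb · max L 273/256 · min R 137/128 => 547/512
12 of 15 · bbrrrrbrrrbr · max L 273/256 · min R 547/512 => 1093/1024
13 of 15 · bbrrrrbrrrbrr · max L 273/256 · min R 1093/1024 => 2185/2048
14 of 15 · bbrrrrbrrrbrrr · max L 273/256 · min R 2185/2048 => 4369/4096
15 of 15 · bbrrrrbrrrbrrrr · max L 273/256 · min R 4369/4096 => 8737/8192

8737/8192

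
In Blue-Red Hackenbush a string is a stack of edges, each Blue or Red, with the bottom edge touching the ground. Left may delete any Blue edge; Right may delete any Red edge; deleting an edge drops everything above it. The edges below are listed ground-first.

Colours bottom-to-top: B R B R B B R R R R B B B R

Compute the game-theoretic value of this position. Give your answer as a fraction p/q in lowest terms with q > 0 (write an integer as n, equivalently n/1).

5661/8192

Recurse on prefixes of the 14-edge string B R B R B B R R R R B B B R:
edge 1 of 14 (B): { 0 | · } gives 1
edge 2 of 14 (R): { 0 | 1 } gives 1/2
edge 3 of 14 (B): { 0, 1/2 | 1 } gives 3/4
edge 4 of 14 (R): { 0, 1/2 | 3/4, 1 } gives 5/8
edge 5 of 14 (B): { 0, 1/2, 5/8 | 3/4, 1 } gives 11/16
edge 6 of 14 (B): { 0, 1/2, 5/8, 11/16 | 3/4, 1 } gives 23/32
edge 7 of 14 (R): { 0, 1/2, 5/8, 11/16 | 23/32, 3/4, 1 } gives 45/64
edge 8 of 14 (R): { 0, 1/2, 5/8, 11/16 | 45/64, 23/32, 3/4, 1 } gives 89/128
edge 9 of 14 (R): { 0, 1/2, 5/8, 11/16 | 89/128, 45/64, 23/32, 3/4, 1 } gives 177/256
edge 10 of 14 (R): { 0, 1/2, 5/8, 11/16 | 177/256, 89/128, 45/64, 23/32, 3/4, 1 } gives 353/512
edge 11 of 14 (B): { 0, 1/2, 5/8, 11/16, 353/512 | 177/256, 89/128, 45/64, 23/32, 3/4, 1 } gives 707/1024
edge 12 of 14 (B): { 0, 1/2, 5/8, 11/16, 353/512, 707/1024 | 177/256, 89/128, 45/64, 23/32, 3/4, 1 } gives 1415/2048
edge 13 of 14 (B): { 0, 1/2, 5/8, 11/16, 353/512, 707/1024, 1415/2048 | 177/256, 89/128, 45/64, 23/32, 3/4, 1 } gives 2831/4096
edge 14 of 14 (R): { 0, 1/2, 5/8, 11/16, 353/512, 707/1024, 1415/2048 | 2831/4096, 177/256, 89/128, 45/64, 23/32, 3/4, 1 } gives 5661/8192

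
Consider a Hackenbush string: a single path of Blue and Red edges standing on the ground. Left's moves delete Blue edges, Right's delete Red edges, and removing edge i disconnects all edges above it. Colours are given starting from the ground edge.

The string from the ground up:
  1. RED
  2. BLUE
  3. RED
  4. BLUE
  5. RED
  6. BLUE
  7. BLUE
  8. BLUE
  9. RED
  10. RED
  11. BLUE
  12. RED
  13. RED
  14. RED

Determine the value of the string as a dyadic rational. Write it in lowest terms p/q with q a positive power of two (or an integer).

Prefix values for RED BLUE RED BLUE RED BLUE BLUE BLUE RED RED BLUE RED RED RED via {L|R} + simplicity:
G(R) = { — | 0 } — -1
G(RB) = { -1 | 0 } — -1/2
G(RBR) = { -1 | -1/2 0 } — -3/4
G(RBRB) = { -1 -3/4 | -1/2 0 } — -5/8
G(RBRBR) = { -1 -3/4 | -5/8 -1/2 0 } — -11/16
G(RBRBRB) = { -1 -3/4 -11/16 | -5/8 -1/2 0 } — -21/32
G(RBRBRBB) = { -1 -3/4 -11/16 -21/32 | -5/8 -1/2 0 } — -41/64
G(RBRBRBBB) = { -1 -3/4 -11/16 -21/32 -41/64 | -5/8 -1/2 0 } — -81/128
G(RBRBRBBBR) = { -1 -3/4 -11/16 -21/32 -41/64 | -81/128 -5/8 -1/2 0 } — -163/256
G(RBRBRBBBRR) = { -1 -3/4 -11/16 -21/32 -41/64 | -163/256 -81/128 -5/8 -1/2 0 } — -327/512
G(RBRBRBBBRRB) = { -1 -3/4 -11/16 -21/32 -41/64 -327/512 | -163/256 -81/128 -5/8 -1/2 0 } — -653/1024
G(RBRBRBBBRRBR) = { -1 -3/4 -11/16 -21/32 -41/64 -327/512 | -653/1024 -163/256 -81/128 -5/8 -1/2 0 } — -1307/2048
G(RBRBRBBBRRBRR) = { -1 -3/4 -11/16 -21/32 -41/64 -327/512 | -1307/2048 -653/1024 -163/256 -81/128 -5/8 -1/2 0 } — -2615/4096
G(RBRBRBBBRRBRRR) = { -1 -3/4 -11/16 -21/32 -41/64 -327/512 | -2615/4096 -1307/2048 -653/1024 -163/256 -81/128 -5/8 -1/2 0 } — -5231/8192

-5231/8192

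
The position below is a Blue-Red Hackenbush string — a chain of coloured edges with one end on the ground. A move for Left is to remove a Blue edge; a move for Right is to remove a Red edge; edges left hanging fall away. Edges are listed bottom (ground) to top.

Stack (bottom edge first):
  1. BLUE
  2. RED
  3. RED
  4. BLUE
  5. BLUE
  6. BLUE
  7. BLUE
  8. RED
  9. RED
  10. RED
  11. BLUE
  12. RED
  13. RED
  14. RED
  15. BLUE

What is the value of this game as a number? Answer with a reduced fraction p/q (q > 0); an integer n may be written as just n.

Recurse on prefixes of the 15-edge string BLUE RED RED BLUE BLUE BLUE BLUE RED RED RED BLUE RED RED RED BLUE:
1 of 15 · B · max L 0 · min R +∞ so 1
2 of 15 · BR · max L 0 · min R 1 so 1/2
3 of 15 · BRR · max L 0 · min R 1/2 so 1/4
4 of 15 · BRRB · max L 1/4 · min R 1/2 so 3/8
5 of 15 · BRRBB · max L 3/8 · min R 1/2 so 7/16
6 of 15 · BRRBBB · max L 7/16 · min R 1/2 so 15/32
7 of 15 · BRRBBBB · max L 15/32 · min R 1/2 so 31/64
8 of 15 · BRRBBBBR · max L 15/32 · min R 31/64 so 61/128
9 of 15 · BRRBBBBRR · max L 15/32 · min R 61/128 so 121/256
10 of 15 · BRRBBBBRRR · max L 15/32 · min R 121/256 so 241/512
11 of 15 · BRRBBBBRRRB · max L 241/512 · min R 121/256 so 483/1024
12 of 15 · BRRBBBBRRRBR · max L 241/512 · min R 483/1024 so 965/2048
13 of 15 · BRRBBBBRRRBRR · max L 241/512 · min R 965/2048 so 1929/4096
14 of 15 · BRRBBBBRRRBRRR · max L 241/512 · min R 1929/4096 so 3857/8192
15 of 15 · BRRBBBBRRRBRRRB · max L 3857/8192 · min R 1929/4096 so 7715/16384

7715/16384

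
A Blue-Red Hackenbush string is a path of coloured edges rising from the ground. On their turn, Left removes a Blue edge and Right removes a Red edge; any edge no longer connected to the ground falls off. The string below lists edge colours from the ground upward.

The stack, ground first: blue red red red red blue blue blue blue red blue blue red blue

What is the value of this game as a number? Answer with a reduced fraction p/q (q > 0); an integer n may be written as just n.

987/8192

Build G(s[:k]) for k = 1..14, string s = blue red red red red blue blue blue blue red blue blue red blue.
G(b) = { 0 | · } ⇒ 1
G(br) = { 0 | 1 } ⇒ 1/2
G(brr) = { 0 | 1/2; 1 } ⇒ 1/4
G(brrr) = { 0 | 1/4; 1/2; 1 } ⇒ 1/8
G(brrrr) = { 0 | 1/8; 1/4; 1/2; 1 } ⇒ 1/16
G(brrrrb) = { 0; 1/16 | 1/8; 1/4; 1/2; 1 } ⇒ 3/32
G(brrrrbb) = { 0; 1/16; 3/32 | 1/8; 1/4; 1/2; 1 } ⇒ 7/64
G(brrrrbbb) = { 0; 1/16; 3/32; 7/64 | 1/8; 1/4; 1/2; 1 } ⇒ 15/128
G(brrrrbbbb) = { 0; 1/16; 3/32; 7/64; 15/128 | 1/8; 1/4; 1/2; 1 } ⇒ 31/256
G(brrrrbbbbr) = { 0; 1/16; 3/32; 7/64; 15/128 | 31/256; 1/8; 1/4; 1/2; 1 } ⇒ 61/512
G(brrrrbbbbrb) = { 0; 1/16; 3/32; 7/64; 15/128; 61/512 | 31/256; 1/8; 1/4; 1/2; 1 } ⇒ 123/1024
G(brrrrbbbbrbb) = { 0; 1/16; 3/32; 7/64; 15/128; 61/512; 123/1024 | 31/256; 1/8; 1/4; 1/2; 1 } ⇒ 247/2048
G(brrrrbbbbrbbr) = { 0; 1/16; 3/32; 7/64; 15/128; 61/512; 123/1024 | 247/2048; 31/256; 1/8; 1/4; 1/2; 1 } ⇒ 493/4096
G(brrrrbbbbrbbrb) = { 0; 1/16; 3/32; 7/64; 15/128; 61/512; 123/1024; 493/4096 | 247/2048; 31/256; 1/8; 1/4; 1/2; 1 } ⇒ 987/8192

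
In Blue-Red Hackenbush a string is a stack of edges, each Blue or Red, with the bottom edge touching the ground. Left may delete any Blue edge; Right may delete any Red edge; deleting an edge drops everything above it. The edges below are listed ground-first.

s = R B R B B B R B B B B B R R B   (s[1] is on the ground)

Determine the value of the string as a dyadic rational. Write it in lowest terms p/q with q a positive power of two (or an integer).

Prefix values for R B R B B B R B B B B B R R B via {L|R} + simplicity:
step 1: add R to get R; options L={  } R={ 0 } so -1
step 2: add B to get RB; options L={ -1 } R={ 0 } so -1/2
step 3: add R to get RBR; options L={ -1 } R={ -1/2; 0 } so -3/4
step 4: add B to get RBRB; options L={ -1; -3/4 } R={ -1/2; 0 } so -5/8
step 5: add B to get RBRBB; options L={ -1; -3/4; -5/8 } R={ -1/2; 0 } so -9/16
step 6: add B to get RBRBBB; options L={ -1; -3/4; -5/8; -9/16 } R={ -1/2; 0 } so -17/32
step 7: add R to get RBRBBBR; options L={ -1; -3/4; -5/8; -9/16 } R={ -17/32; -1/2; 0 } so -35/64
step 8: add B to get RBRBBBRB; options L={ -1; -3/4; -5/8; -9/16; -35/64 } R={ -17/32; -1/2; 0 } so -69/128
step 9: add B to get RBRBBBRBB; options L={ -1; -3/4; -5/8; -9/16; -35/64; -69/128 } R={ -17/32; -1/2; 0 } so -137/256
step 10: add B to get RBRBBBRBBB; options L={ -1; -3/4; -5/8; -9/16; -35/64; -69/128; -137/256 } R={ -17/32; -1/2; 0 } so -273/512
step 11: add B to get RBRBBBRBBBB; options L={ -1; -3/4; -5/8; -9/16; -35/64; -69/128; -137/256; -273/512 } R={ -17/32; -1/2; 0 } so -545/1024
step 12: add B to get RBRBBBRBBBBB; options L={ -1; -3/4; -5/8; -9/16; -35/64; -69/128; -137/256; -273/512; -545/1024 } R={ -17/32; -1/2; 0 } so -1089/2048
step 13: add R to get RBRBBBRBBBBBR; options L={ -1; -3/4; -5/8; -9/16; -35/64; -69/128; -137/256; -273/512; -545/1024 } R={ -1089/2048; -17/32; -1/2; 0 } so -2179/4096
step 14: add R to get RBRBBBRBBBBBRR; options L={ -1; -3/4; -5/8; -9/16; -35/64; -69/128; -137/256; -273/512; -545/1024 } R={ -2179/4096; -1089/2048; -17/32; -1/2; 0 } so -4359/8192
step 15: add B to get RBRBBBRBBBBBRRB; options L={ -1; -3/4; -5/8; -9/16; -35/64; -69/128; -137/256; -273/512; -545/1024; -4359/8192 } R={ -2179/4096; -1089/2048; -17/32; -1/2; 0 } so -8717/16384

-8717/16384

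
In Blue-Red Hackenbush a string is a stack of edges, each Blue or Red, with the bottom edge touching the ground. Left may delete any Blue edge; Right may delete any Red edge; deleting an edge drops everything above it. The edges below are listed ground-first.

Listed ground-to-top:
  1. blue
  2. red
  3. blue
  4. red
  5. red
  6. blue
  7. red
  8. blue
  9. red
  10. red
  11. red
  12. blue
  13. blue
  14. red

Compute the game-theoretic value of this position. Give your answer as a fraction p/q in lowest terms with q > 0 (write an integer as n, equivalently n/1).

Recurse on prefixes of the 14-edge string blue red blue red red blue red blue red red red blue blue red:
v_1 [b]  L=[0]  R=[∅]  — 1
v_2 [br]  L=[0]  R=[1]  — 1/2
v_3 [brb]  L=[0,1/2]  R=[1]  — 3/4
v_4 [brbr]  L=[0,1/2]  R=[3/4,1]  — 5/8
v_5 [brbrr]  L=[0,1/2]  R=[5/8,3/4,1]  — 9/16
v_6 [brbrrb]  L=[0,1/2,9/16]  R=[5/8,3/4,1]  — 19/32
v_7 [brbrrbr]  L=[0,1/2,9/16]  R=[19/32,5/8,3/4,1]  — 37/64
v_8 [brbrrbrb]  L=[0,1/2,9/16,37/64]  R=[19/32,5/8,3/4,1]  — 75/128
v_9 [brbrrbrbr]  L=[0,1/2,9/16,37/64]  R=[75/128,19/32,5/8,3/4,1]  — 149/256
v_10 [brbrrbrbrr]  L=[0,1/2,9/16,37/64]  R=[149/256,75/128,19/32,5/8,3/4,1]  — 297/512
v_11 [brbrrbrbrrr]  L=[0,1/2,9/16,37/64]  R=[297/512,149/256,75/128,19/32,5/8,3/4,1]  — 593/1024
v_12 [brbrrbrbrrrb]  L=[0,1/2,9/16,37/64,593/1024]  R=[297/512,149/256,75/128,19/32,5/8,3/4,1]  — 1187/2048
v_13 [brbrrbrbrrrbb]  L=[0,1/2,9/16,37/64,593/1024,1187/2048]  R=[297/512,149/256,75/128,19/32,5/8,3/4,1]  — 2375/4096
v_14 [brbrrbrbrrrbbr]  L=[0,1/2,9/16,37/64,593/1024,1187/2048]  R=[2375/4096,297/512,149/256,75/128,19/32,5/8,3/4,1]  — 4749/8192

4749/8192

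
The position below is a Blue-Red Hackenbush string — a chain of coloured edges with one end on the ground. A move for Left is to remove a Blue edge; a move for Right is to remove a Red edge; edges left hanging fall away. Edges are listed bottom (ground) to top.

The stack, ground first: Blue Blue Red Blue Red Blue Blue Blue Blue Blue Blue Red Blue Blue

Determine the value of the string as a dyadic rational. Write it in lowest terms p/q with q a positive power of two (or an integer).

Recurse on prefixes of the 14-edge string Blue Blue Red Blue Red Blue Blue Blue Blue Blue Blue Red Blue Blue:
B: Left { 0 }, Right { — } → simplest 1
BB: Left { 0; 1 }, Right { — } → simplest 2
BBR: Left { 0; 1 }, Right { 2 } → simplest 3/2
BBRB: Left { 0; 1; 3/2 }, Right { 2 } → simplest 7/4
BBRBR: Left { 0; 1; 3/2 }, Right { 7/4; 2 } → simplest 13/8
BBRBRB: Left { 0; 1; 3/2; 13/8 }, Right { 7/4; 2 } → simplest 27/16
BBRBRBB: Left { 0; 1; 3/2; 13/8; 27/16 }, Right { 7/4; 2 } → simplest 55/32
BBRBRBBB: Left { 0; 1; 3/2; 13/8; 27/16; 55/32 }, Right { 7/4; 2 } → simplest 111/64
BBRBRBBBB: Left { 0; 1; 3/2; 13/8; 27/16; 55/32; 111/64 }, Right { 7/4; 2 } → simplest 223/128
BBRBRBBBBB: Left { 0; 1; 3/2; 13/8; 27/16; 55/32; 111/64; 223/128 }, Right { 7/4; 2 } → simplest 447/256
BBRBRBBBBBB: Left { 0; 1; 3/2; 13/8; 27/16; 55/32; 111/64; 223/128; 447/256 }, Right { 7/4; 2 } → simplest 895/512
BBRBRBBBBBBR: Left { 0; 1; 3/2; 13/8; 27/16; 55/32; 111/64; 223/128; 447/256 }, Right { 895/512; 7/4; 2 } → simplest 1789/1024
BBRBRBBBBBBRB: Left { 0; 1; 3/2; 13/8; 27/16; 55/32; 111/64; 223/128; 447/256; 1789/1024 }, Right { 895/512; 7/4; 2 } → simplest 3579/2048
BBRBRBBBBBBRBB: Left { 0; 1; 3/2; 13/8; 27/16; 55/32; 111/64; 223/128; 447/256; 1789/1024; 3579/2048 }, Right { 895/512; 7/4; 2 } → simplest 7159/4096

7159/4096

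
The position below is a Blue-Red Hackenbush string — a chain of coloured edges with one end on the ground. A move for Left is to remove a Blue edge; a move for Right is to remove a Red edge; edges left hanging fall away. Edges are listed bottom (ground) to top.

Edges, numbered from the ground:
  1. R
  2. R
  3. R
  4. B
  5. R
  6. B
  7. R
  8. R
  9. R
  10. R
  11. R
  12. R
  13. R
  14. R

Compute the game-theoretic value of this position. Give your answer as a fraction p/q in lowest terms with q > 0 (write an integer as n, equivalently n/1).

val_1 [R]  L=[∅]  R=[0]  => -1
val_2 [RR]  L=[∅]  R=[-1 0]  => -2
val_3 [RRR]  L=[∅]  R=[-2 -1 0]  => -3
val_4 [RRRB]  L=[-3]  R=[-2 -1 0]  => -5/2
val_5 [RRRBR]  L=[-3]  R=[-5/2 -2 -1 0]  => -11/4
val_6 [RRRBRB]  L=[-3 -11/4]  R=[-5/2 -2 -1 0]  => -21/8
val_7 [RRRBRBR]  L=[-3 -11/4]  R=[-21/8 -5/2 -2 -1 0]  => -43/16
val_8 [RRRBRBRR]  L=[-3 -11/4]  R=[-43/16 -21/8 -5/2 -2 -1 0]  => -87/32
val_9 [RRRBRBRRR]  L=[-3 -11/4]  R=[-87/32 -43/16 -21/8 -5/2 -2 -1 0]  => -175/64
val_10 [RRRBRBRRRR]  L=[-3 -11/4]  R=[-175/64 -87/32 -43/16 -21/8 -5/2 -2 -1 0]  => -351/128
val_11 [RRRBRBRRRRR]  L=[-3 -11/4]  R=[-351/128 -175/64 -87/32 -43/16 -21/8 -5/2 -2 -1 0]  => -703/256
val_12 [RRRBRBRRRRRR]  L=[-3 -11/4]  R=[-703/256 -351/128 -175/64 -87/32 -43/16 -21/8 -5/2 -2 -1 0]  => -1407/512
val_13 [RRRBRBRRRRRRR]  L=[-3 -11/4]  R=[-1407/512 -703/256 -351/128 -175/64 -87/32 -43/16 -21/8 -5/2 -2 -1 0]  => -2815/1024
val_14 [RRRBRBRRRRRRRR]  L=[-3 -11/4]  R=[-2815/1024 -1407/512 -703/256 -351/128 -175/64 -87/32 -43/16 -21/8 -5/2 -2 -1 0]  => -5631/2048

-5631/2048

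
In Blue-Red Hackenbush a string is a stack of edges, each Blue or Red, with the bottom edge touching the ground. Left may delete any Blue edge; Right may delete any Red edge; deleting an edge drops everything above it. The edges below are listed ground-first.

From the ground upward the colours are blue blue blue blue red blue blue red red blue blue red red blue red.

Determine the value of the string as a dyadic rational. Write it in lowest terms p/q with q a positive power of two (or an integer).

7781/2048

Recurse on prefixes of the 15-edge string blue blue blue blue red blue blue red red blue blue red red blue red:
b: Left { 0 }, Right {  } => simplest 1
bb: Left { 0 1 }, Right {  } => simplest 2
bbb: Left { 0 1 2 }, Right {  } => simplest 3
bbbb: Left { 0 1 2 3 }, Right {  } => simplest 4
bbbbr: Left { 0 1 2 3 }, Right { 4 } => simplest 7/2
bbbbrb: Left { 0 1 2 3 7/2 }, Right { 4 } => simplest 15/4
bbbbrbb: Left { 0 1 2 3 7/2 15/4 }, Right { 4 } => simplest 31/8
bbbbrbbr: Left { 0 1 2 3 7/2 15/4 }, Right { 31/8 4 } => simplest 61/16
bbbbrbbrr: Left { 0 1 2 3 7/2 15/4 }, Right { 61/16 31/8 4 } => simplest 121/32
bbbbrbbrrb: Left { 0 1 2 3 7/2 15/4 121/32 }, Right { 61/16 31/8 4 } => simplest 243/64
bbbbrbbrrbb: Left { 0 1 2 3 7/2 15/4 121/32 243/64 }, Right { 61/16 31/8 4 } => simplest 487/128
bbbbrbbrrbbr: Left { 0 1 2 3 7/2 15/4 121/32 243/64 }, Right { 487/128 61/16 31/8 4 } => simplest 973/256
bbbbrbbrrbbrr: Left { 0 1 2 3 7/2 15/4 121/32 243/64 }, Right { 973/256 487/128 61/16 31/8 4 } => simplest 1945/512
bbbbrbbrrbbrrb: Left { 0 1 2 3 7/2 15/4 121/32 243/64 1945/512 }, Right { 973/256 487/128 61/16 31/8 4 } => simplest 3891/1024
bbbbrbbrrbbrrbr: Left { 0 1 2 3 7/2 15/4 121/32 243/64 1945/512 }, Right { 3891/1024 973/256 487/128 61/16 31/8 4 } => simplest 7781/2048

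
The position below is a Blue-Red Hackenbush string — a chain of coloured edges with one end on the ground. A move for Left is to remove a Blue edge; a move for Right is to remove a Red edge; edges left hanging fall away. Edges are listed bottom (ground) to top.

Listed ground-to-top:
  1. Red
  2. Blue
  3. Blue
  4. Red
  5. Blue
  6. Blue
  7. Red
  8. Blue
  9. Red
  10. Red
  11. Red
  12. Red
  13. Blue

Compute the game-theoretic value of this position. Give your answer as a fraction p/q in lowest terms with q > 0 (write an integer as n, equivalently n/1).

-1213/4096

Prefix values for Red Blue Blue Red Blue Blue Red Blue Red Red Red Red Blue via {L|R} + simplicity:
1 of 13 · R · max L −∞ · min R 0 — -1
2 of 13 · RB · max L -1 · min R 0 — -1/2
3 of 13 · RBB · max L -1/2 · min R 0 — -1/4
4 of 13 · RBBR · max L -1/2 · min R -1/4 — -3/8
5 of 13 · RBBRB · max L -3/8 · min R -1/4 — -5/16
6 of 13 · RBBRBB · max L -5/16 · min R -1/4 — -9/32
7 of 13 · RBBRBBR · max L -5/16 · min R -9/32 — -19/64
8 of 13 · RBBRBBRB · max L -19/64 · min R -9/32 — -37/128
9 of 13 · RBBRBBRBR · max L -19/64 · min R -37/128 — -75/256
10 of 13 · RBBRBBRBRR · max L -19/64 · min R -75/256 — -151/512
11 of 13 · RBBRBBRBRRR · max L -19/64 · min R -151/512 — -303/1024
12 of 13 · RBBRBBRBRRRR · max L -19/64 · min R -303/1024 — -607/2048
13 of 13 · RBBRBBRBRRRRB · max L -607/2048 · min R -303/1024 — -1213/4096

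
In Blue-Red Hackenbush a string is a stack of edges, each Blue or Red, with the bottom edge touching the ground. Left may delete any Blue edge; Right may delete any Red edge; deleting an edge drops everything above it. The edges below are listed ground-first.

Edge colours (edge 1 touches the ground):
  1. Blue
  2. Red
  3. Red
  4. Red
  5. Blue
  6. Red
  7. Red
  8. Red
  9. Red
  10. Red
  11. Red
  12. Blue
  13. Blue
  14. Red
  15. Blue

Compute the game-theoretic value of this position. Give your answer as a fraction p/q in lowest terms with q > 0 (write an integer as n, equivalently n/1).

Prefix values for Blue Red Red Red Blue Red Red Red Red Red Red Blue Blue Red Blue via {L|R} + simplicity:
edge 1 of 15 (Blue): { 0 | — } = 1
edge 2 of 15 (Red): { 0 | 1 } = 1/2
edge 3 of 15 (Red): { 0 | 1/2, 1 } = 1/4
edge 4 of 15 (Red): { 0 | 1/4, 1/2, 1 } = 1/8
edge 5 of 15 (Blue): { 0, 1/8 | 1/4, 1/2, 1 } = 3/16
edge 6 of 15 (Red): { 0, 1/8 | 3/16, 1/4, 1/2, 1 } = 5/32
edge 7 of 15 (Red): { 0, 1/8 | 5/32, 3/16, 1/4, 1/2, 1 } = 9/64
edge 8 of 15 (Red): { 0, 1/8 | 9/64, 5/32, 3/16, 1/4, 1/2, 1 } = 17/128
edge 9 of 15 (Red): { 0, 1/8 | 17/128, 9/64, 5/32, 3/16, 1/4, 1/2, 1 } = 33/256
edge 10 of 15 (Red): { 0, 1/8 | 33/256, 17/128, 9/64, 5/32, 3/16, 1/4, 1/2, 1 } = 65/512
edge 11 of 15 (Red): { 0, 1/8 | 65/512, 33/256, 17/128, 9/64, 5/32, 3/16, 1/4, 1/2, 1 } = 129/1024
edge 12 of 15 (Blue): { 0, 1/8, 129/1024 | 65/512, 33/256, 17/128, 9/64, 5/32, 3/16, 1/4, 1/2, 1 } = 259/2048
edge 13 of 15 (Blue): { 0, 1/8, 129/1024, 259/2048 | 65/512, 33/256, 17/128, 9/64, 5/32, 3/16, 1/4, 1/2, 1 } = 519/4096
edge 14 of 15 (Red): { 0, 1/8, 129/1024, 259/2048 | 519/4096, 65/512, 33/256, 17/128, 9/64, 5/32, 3/16, 1/4, 1/2, 1 } = 1037/8192
edge 15 of 15 (Blue): { 0, 1/8, 129/1024, 259/2048, 1037/8192 | 519/4096, 65/512, 33/256, 17/128, 9/64, 5/32, 3/16, 1/4, 1/2, 1 } = 2075/16384

2075/16384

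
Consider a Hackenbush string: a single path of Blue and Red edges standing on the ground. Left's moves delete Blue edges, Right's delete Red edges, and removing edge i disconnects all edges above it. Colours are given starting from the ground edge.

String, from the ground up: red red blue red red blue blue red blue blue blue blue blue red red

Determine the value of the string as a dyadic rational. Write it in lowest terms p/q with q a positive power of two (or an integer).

Recurse on prefixes of the 15-edge string red red blue red red blue blue red blue blue blue blue blue red red:
g(r) = { ∅ | 0 } gives -1
g(rr) = { ∅ | -1 0 } gives -2
g(rrb) = { -2 | -1 0 } gives -3/2
g(rrbr) = { -2 | -3/2 -1 0 } gives -7/4
g(rrbrr) = { -2 | -7/4 -3/2 -1 0 } gives -15/8
g(rrbrrb) = { -2 -15/8 | -7/4 -3/2 -1 0 } gives -29/16
g(rrbrrbb) = { -2 -15/8 -29/16 | -7/4 -3/2 -1 0 } gives -57/32
g(rrbrrbbr) = { -2 -15/8 -29/16 | -57/32 -7/4 -3/2 -1 0 } gives -115/64
g(rrbrrbbrb) = { -2 -15/8 -29/16 -115/64 | -57/32 -7/4 -3/2 -1 0 } gives -229/128
g(rrbrrbbrbb) = { -2 -15/8 -29/16 -115/64 -229/128 | -57/32 -7/4 -3/2 -1 0 } gives -457/256
g(rrbrrbbrbbb) = { -2 -15/8 -29/16 -115/64 -229/128 -457/256 | -57/32 -7/4 -3/2 -1 0 } gives -913/512
g(rrbrrbbrbbbb) = { -2 -15/8 -29/16 -115/64 -229/128 -457/256 -913/512 | -57/32 -7/4 -3/2 -1 0 } gives -1825/1024
g(rrbrrbbrbbbbb) = { -2 -15/8 -29/16 -115/64 -229/128 -457/256 -913/512 -1825/1024 | -57/32 -7/4 -3/2 -1 0 } gives -3649/2048
g(rrbrrbbrbbbbbr) = { -2 -15/8 -29/16 -115/64 -229/128 -457/256 -913/512 -1825/1024 | -3649/2048 -57/32 -7/4 -3/2 -1 0 } gives -7299/4096
g(rrbrrbbrbbbbbrr) = { -2 -15/8 -29/16 -115/64 -229/128 -457/256 -913/512 -1825/1024 | -7299/4096 -3649/2048 -57/32 -7/4 -3/2 -1 0 } gives -14599/8192

-14599/8192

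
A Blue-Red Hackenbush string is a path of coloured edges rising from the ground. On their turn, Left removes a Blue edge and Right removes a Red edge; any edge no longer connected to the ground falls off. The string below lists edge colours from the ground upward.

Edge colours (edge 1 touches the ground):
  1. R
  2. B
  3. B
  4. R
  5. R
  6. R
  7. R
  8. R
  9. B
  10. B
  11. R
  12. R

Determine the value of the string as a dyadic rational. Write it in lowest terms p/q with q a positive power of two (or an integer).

-999/2048

value_1 [R]  L=[none]  R=[0]  → -1
value_2 [RB]  L=[-1]  R=[0]  → -1/2
value_3 [RBB]  L=[-1; -1/2]  R=[0]  → -1/4
value_4 [RBBR]  L=[-1; -1/2]  R=[-1/4; 0]  → -3/8
value_5 [RBBRR]  L=[-1; -1/2]  R=[-3/8; -1/4; 0]  → -7/16
value_6 [RBBRRR]  L=[-1; -1/2]  R=[-7/16; -3/8; -1/4; 0]  → -15/32
value_7 [RBBRRRR]  L=[-1; -1/2]  R=[-15/32; -7/16; -3/8; -1/4; 0]  → -31/64
value_8 [RBBRRRRR]  L=[-1; -1/2]  R=[-31/64; -15/32; -7/16; -3/8; -1/4; 0]  → -63/128
value_9 [RBBRRRRRB]  L=[-1; -1/2; -63/128]  R=[-31/64; -15/32; -7/16; -3/8; -1/4; 0]  → -125/256
value_10 [RBBRRRRRBB]  L=[-1; -1/2; -63/128; -125/256]  R=[-31/64; -15/32; -7/16; -3/8; -1/4; 0]  → -249/512
value_11 [RBBRRRRRBBR]  L=[-1; -1/2; -63/128; -125/256]  R=[-249/512; -31/64; -15/32; -7/16; -3/8; -1/4; 0]  → -499/1024
value_12 [RBBRRRRRBBRR]  L=[-1; -1/2; -63/128; -125/256]  R=[-499/1024; -249/512; -31/64; -15/32; -7/16; -3/8; -1/4; 0]  → -999/2048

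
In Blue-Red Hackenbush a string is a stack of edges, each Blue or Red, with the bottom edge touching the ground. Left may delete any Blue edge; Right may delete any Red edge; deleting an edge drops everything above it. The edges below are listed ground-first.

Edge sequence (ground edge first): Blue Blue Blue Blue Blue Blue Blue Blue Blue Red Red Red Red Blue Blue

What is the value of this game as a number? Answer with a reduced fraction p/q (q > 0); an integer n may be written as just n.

value(B) = { 0 | — } ⇒ 1
value(BB) = { 0 1 | — } ⇒ 2
value(BBB) = { 0 1 2 | — } ⇒ 3
value(BBBB) = { 0 1 2 3 | — } ⇒ 4
value(BBBBB) = { 0 1 2 3 4 | — } ⇒ 5
value(BBBBBB) = { 0 1 2 3 4 5 | — } ⇒ 6
value(BBBBBBB) = { 0 1 2 3 4 5 6 | — } ⇒ 7
value(BBBBBBBB) = { 0 1 2 3 4 5 6 7 | — } ⇒ 8
value(BBBBBBBBB) = { 0 1 2 3 4 5 6 7 8 | — } ⇒ 9
value(BBBBBBBBBR) = { 0 1 2 3 4 5 6 7 8 | 9 } ⇒ 17/2
value(BBBBBBBBBRR) = { 0 1 2 3 4 5 6 7 8 | 17/2 9 } ⇒ 33/4
value(BBBBBBBBBRRR) = { 0 1 2 3 4 5 6 7 8 | 33/4 17/2 9 } ⇒ 65/8
value(BBBBBBBBBRRRR) = { 0 1 2 3 4 5 6 7 8 | 65/8 33/4 17/2 9 } ⇒ 129/16
value(BBBBBBBBBRRRRB) = { 0 1 2 3 4 5 6 7 8 129/16 | 65/8 33/4 17/2 9 } ⇒ 259/32
value(BBBBBBBBBRRRRBB) = { 0 1 2 3 4 5 6 7 8 129/16 259/32 | 65/8 33/4 17/2 9 } ⇒ 519/64

519/64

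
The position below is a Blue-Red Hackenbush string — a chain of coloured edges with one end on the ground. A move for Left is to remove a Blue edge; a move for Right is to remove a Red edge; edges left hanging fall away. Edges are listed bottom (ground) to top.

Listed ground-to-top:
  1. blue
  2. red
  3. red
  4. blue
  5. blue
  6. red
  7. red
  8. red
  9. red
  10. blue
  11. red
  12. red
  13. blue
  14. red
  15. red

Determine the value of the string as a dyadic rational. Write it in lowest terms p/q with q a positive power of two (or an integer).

6217/16384

b: Left { 0 }, Right { none } => simplest 1
br: Left { 0 }, Right { 1 } => simplest 1/2
brr: Left { 0 }, Right { 1/2 1 } => simplest 1/4
brrb: Left { 0 1/4 }, Right { 1/2 1 } => simplest 3/8
brrbb: Left { 0 1/4 3/8 }, Right { 1/2 1 } => simplest 7/16
brrbbr: Left { 0 1/4 3/8 }, Right { 7/16 1/2 1 } => simplest 13/32
brrbbrr: Left { 0 1/4 3/8 }, Right { 13/32 7/16 1/2 1 } => simplest 25/64
brrbbrrr: Left { 0 1/4 3/8 }, Right { 25/64 13/32 7/16 1/2 1 } => simplest 49/128
brrbbrrrr: Left { 0 1/4 3/8 }, Right { 49/128 25/64 13/32 7/16 1/2 1 } => simplest 97/256
brrbbrrrrb: Left { 0 1/4 3/8 97/256 }, Right { 49/128 25/64 13/32 7/16 1/2 1 } => simplest 195/512
brrbbrrrrbr: Left { 0 1/4 3/8 97/256 }, Right { 195/512 49/128 25/64 13/32 7/16 1/2 1 } => simplest 389/1024
brrbbrrrrbrr: Left { 0 1/4 3/8 97/256 }, Right { 389/1024 195/512 49/128 25/64 13/32 7/16 1/2 1 } => simplest 777/2048
brrbbrrrrbrrb: Left { 0 1/4 3/8 97/256 777/2048 }, Right { 389/1024 195/512 49/128 25/64 13/32 7/16 1/2 1 } => simplest 1555/4096
brrbbrrrrbrrbr: Left { 0 1/4 3/8 97/256 777/2048 }, Right { 1555/4096 389/1024 195/512 49/128 25/64 13/32 7/16 1/2 1 } => simplest 3109/8192
brrbbrrrrbrrbrr: Left { 0 1/4 3/8 97/256 777/2048 }, Right { 3109/8192 1555/4096 389/1024 195/512 49/128 25/64 13/32 7/16 1/2 1 } => simplest 6217/16384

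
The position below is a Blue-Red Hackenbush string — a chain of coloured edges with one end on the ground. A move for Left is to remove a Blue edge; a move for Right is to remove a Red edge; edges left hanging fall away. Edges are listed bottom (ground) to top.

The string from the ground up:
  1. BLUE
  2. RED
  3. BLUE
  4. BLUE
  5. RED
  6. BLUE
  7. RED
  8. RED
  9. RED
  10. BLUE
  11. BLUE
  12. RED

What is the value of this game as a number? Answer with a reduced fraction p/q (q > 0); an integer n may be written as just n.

1677/2048

v(B) = { 0 |  } — 1
v(BR) = { 0 | 1 } — 1/2
v(BRB) = { 0,1/2 | 1 } — 3/4
v(BRBB) = { 0,1/2,3/4 | 1 } — 7/8
v(BRBBR) = { 0,1/2,3/4 | 7/8,1 } — 13/16
v(BRBBRB) = { 0,1/2,3/4,13/16 | 7/8,1 } — 27/32
v(BRBBRBR) = { 0,1/2,3/4,13/16 | 27/32,7/8,1 } — 53/64
v(BRBBRBRR) = { 0,1/2,3/4,13/16 | 53/64,27/32,7/8,1 } — 105/128
v(BRBBRBRRR) = { 0,1/2,3/4,13/16 | 105/128,53/64,27/32,7/8,1 } — 209/256
v(BRBBRBRRRB) = { 0,1/2,3/4,13/16,209/256 | 105/128,53/64,27/32,7/8,1 } — 419/512
v(BRBBRBRRRBB) = { 0,1/2,3/4,13/16,209/256,419/512 | 105/128,53/64,27/32,7/8,1 } — 839/1024
v(BRBBRBRRRBBR) = { 0,1/2,3/4,13/16,209/256,419/512 | 839/1024,105/128,53/64,27/32,7/8,1 } — 1677/2048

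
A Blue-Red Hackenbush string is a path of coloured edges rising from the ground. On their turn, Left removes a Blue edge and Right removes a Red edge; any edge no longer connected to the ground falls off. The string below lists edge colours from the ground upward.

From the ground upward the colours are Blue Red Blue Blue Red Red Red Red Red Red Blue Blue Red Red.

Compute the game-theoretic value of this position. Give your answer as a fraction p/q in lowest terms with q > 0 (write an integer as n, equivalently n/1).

6169/8192

B: Left { 0 }, Right { ∅ } so simplest 1
BR: Left { 0 }, Right { 1 } so simplest 1/2
BRB: Left { 0 1/2 }, Right { 1 } so simplest 3/4
BRBB: Left { 0 1/2 3/4 }, Right { 1 } so simplest 7/8
BRBBR: Left { 0 1/2 3/4 }, Right { 7/8 1 } so simplest 13/16
BRBBRR: Left { 0 1/2 3/4 }, Right { 13/16 7/8 1 } so simplest 25/32
BRBBRRR: Left { 0 1/2 3/4 }, Right { 25/32 13/16 7/8 1 } so simplest 49/64
BRBBRRRR: Left { 0 1/2 3/4 }, Right { 49/64 25/32 13/16 7/8 1 } so simplest 97/128
BRBBRRRRR: Left { 0 1/2 3/4 }, Right { 97/128 49/64 25/32 13/16 7/8 1 } so simplest 193/256
BRBBRRRRRR: Left { 0 1/2 3/4 }, Right { 193/256 97/128 49/64 25/32 13/16 7/8 1 } so simplest 385/512
BRBBRRRRRRB: Left { 0 1/2 3/4 385/512 }, Right { 193/256 97/128 49/64 25/32 13/16 7/8 1 } so simplest 771/1024
BRBBRRRRRRBB: Left { 0 1/2 3/4 385/512 771/1024 }, Right { 193/256 97/128 49/64 25/32 13/16 7/8 1 } so simplest 1543/2048
BRBBRRRRRRBBR: Left { 0 1/2 3/4 385/512 771/1024 }, Right { 1543/2048 193/256 97/128 49/64 25/32 13/16 7/8 1 } so simplest 3085/4096
BRBBRRRRRRBBRR: Left { 0 1/2 3/4 385/512 771/1024 }, Right { 3085/4096 1543/2048 193/256 97/128 49/64 25/32 13/16 7/8 1 } so simplest 6169/8192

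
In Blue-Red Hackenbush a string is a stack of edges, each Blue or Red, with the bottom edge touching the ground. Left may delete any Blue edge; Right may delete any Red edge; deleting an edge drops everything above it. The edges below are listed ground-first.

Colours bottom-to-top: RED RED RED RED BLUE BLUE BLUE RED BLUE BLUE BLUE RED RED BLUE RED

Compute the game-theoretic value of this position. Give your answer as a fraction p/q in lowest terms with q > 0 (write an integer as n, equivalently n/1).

-6427/2048

Prefix values for RED RED RED RED BLUE BLUE BLUE RED BLUE BLUE BLUE RED RED BLUE RED via {L|R} + simplicity:
g(R) = { ∅ | 0 } -> -1
g(RR) = { ∅ | -1; 0 } -> -2
g(RRR) = { ∅ | -2; -1; 0 } -> -3
g(RRRR) = { ∅ | -3; -2; -1; 0 } -> -4
g(RRRRB) = { -4 | -3; -2; -1; 0 } -> -7/2
g(RRRRBB) = { -4; -7/2 | -3; -2; -1; 0 } -> -13/4
g(RRRRBBB) = { -4; -7/2; -13/4 | -3; -2; -1; 0 } -> -25/8
g(RRRRBBBR) = { -4; -7/2; -13/4 | -25/8; -3; -2; -1; 0 } -> -51/16
g(RRRRBBBRB) = { -4; -7/2; -13/4; -51/16 | -25/8; -3; -2; -1; 0 } -> -101/32
g(RRRRBBBRBB) = { -4; -7/2; -13/4; -51/16; -101/32 | -25/8; -3; -2; -1; 0 } -> -201/64
g(RRRRBBBRBBB) = { -4; -7/2; -13/4; -51/16; -101/32; -201/64 | -25/8; -3; -2; -1; 0 } -> -401/128
g(RRRRBBBRBBBR) = { -4; -7/2; -13/4; -51/16; -101/32; -201/64 | -401/128; -25/8; -3; -2; -1; 0 } -> -803/256
g(RRRRBBBRBBBRR) = { -4; -7/2; -13/4; -51/16; -101/32; -201/64 | -803/256; -401/128; -25/8; -3; -2; -1; 0 } -> -1607/512
g(RRRRBBBRBBBRRB) = { -4; -7/2; -13/4; -51/16; -101/32; -201/64; -1607/512 | -803/256; -401/128; -25/8; -3; -2; -1; 0 } -> -3213/1024
g(RRRRBBBRBBBRRBR) = { -4; -7/2; -13/4; -51/16; -101/32; -201/64; -1607/512 | -3213/1024; -803/256; -401/128; -25/8; -3; -2; -1; 0 } -> -6427/2048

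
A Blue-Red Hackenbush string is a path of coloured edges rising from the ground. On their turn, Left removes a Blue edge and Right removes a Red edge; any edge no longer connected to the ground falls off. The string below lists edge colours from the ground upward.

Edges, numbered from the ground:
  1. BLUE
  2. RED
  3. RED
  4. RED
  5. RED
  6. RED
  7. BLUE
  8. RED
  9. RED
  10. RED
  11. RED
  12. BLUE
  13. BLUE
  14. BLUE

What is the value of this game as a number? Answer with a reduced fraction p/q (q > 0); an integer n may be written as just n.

271/8192

Prefix values for BLUE RED RED RED RED RED BLUE RED RED RED RED BLUE BLUE BLUE via {L|R} + simplicity:
1 of 14 · B · max L 0 · min R +∞ => 1
2 of 14 · BR · max L 0 · min R 1 => 1/2
3 of 14 · BRR · max L 0 · min R 1/2 => 1/4
4 of 14 · BRRR · max L 0 · min R 1/4 => 1/8
5 of 14 · BRRRR · max L 0 · min R 1/8 => 1/16
6 of 14 · BRRRRR · max L 0 · min R 1/16 => 1/32
7 of 14 · BRRRRRB · max L 1/32 · min R 1/16 => 3/64
8 of 14 · BRRRRRBR · max L 1/32 · min R 3/64 => 5/128
9 of 14 · BRRRRRBRR · max L 1/32 · min R 5/128 => 9/256
10 of 14 · BRRRRRBRRR · max L 1/32 · min R 9/256 => 17/512
11 of 14 · BRRRRRBRRRR · max L 1/32 · min R 17/512 => 33/1024
12 of 14 · BRRRRRBRRRRB · max L 33/1024 · min R 17/512 => 67/2048
13 of 14 · BRRRRRBRRRRBB · max L 67/2048 · min R 17/512 => 135/4096
14 of 14 · BRRRRRBRRRRBBB · max L 135/4096 · min R 17/512 => 271/8192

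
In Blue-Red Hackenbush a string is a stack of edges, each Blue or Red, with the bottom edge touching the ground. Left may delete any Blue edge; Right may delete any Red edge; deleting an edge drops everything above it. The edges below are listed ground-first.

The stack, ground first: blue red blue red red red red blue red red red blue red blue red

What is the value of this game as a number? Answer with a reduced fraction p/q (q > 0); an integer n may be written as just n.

Build G(s[:k]) for k = 1..15, string s = blue red blue red red red red blue red red red blue red blue red.
step 1: add blue to get b; options L={ 0 } R={ (no moves) } -> 1
step 2: add red to get br; options L={ 0 } R={ 1 } -> 1/2
step 3: add blue to get brb; options L={ 0,1/2 } R={ 1 } -> 3/4
step 4: add red to get brbr; options L={ 0,1/2 } R={ 3/4,1 } -> 5/8
step 5: add red to get brbrr; options L={ 0,1/2 } R={ 5/8,3/4,1 } -> 9/16
step 6: add red to get brbrrr; options L={ 0,1/2 } R={ 9/16,5/8,3/4,1 } -> 17/32
step 7: add red to get brbrrrr; options L={ 0,1/2 } R={ 17/32,9/16,5/8,3/4,1 } -> 33/64
step 8: add blue to get brbrrrrb; options L={ 0,1/2,33/64 } R={ 17/32,9/16,5/8,3/4,1 } -> 67/128
step 9: add red to get brbrrrrbr; options L={ 0,1/2,33/64 } R={ 67/128,17/32,9/16,5/8,3/4,1 } -> 133/256
step 10: add red to get brbrrrrbrr; options L={ 0,1/2,33/64 } R={ 133/256,67/128,17/32,9/16,5/8,3/4,1 } -> 265/512
step 11: add red to get brbrrrrbrrr; options L={ 0,1/2,33/64 } R={ 265/512,133/256,67/128,17/32,9/16,5/8,3/4,1 } -> 529/1024
step 12: add blue to get brbrrrrbrrrb; options L={ 0,1/2,33/64,529/1024 } R={ 265/512,133/256,67/128,17/32,9/16,5/8,3/4,1 } -> 1059/2048
step 13: add red to get brbrrrrbrrrbr; options L={ 0,1/2,33/64,529/1024 } R={ 1059/2048,265/512,133/256,67/128,17/32,9/16,5/8,3/4,1 } -> 2117/4096
step 14: add blue to get brbrrrrbrrrbrb; options L={ 0,1/2,33/64,529/1024,2117/4096 } R={ 1059/2048,265/512,133/256,67/128,17/32,9/16,5/8,3/4,1 } -> 4235/8192
step 15: add red to get brbrrrrbrrrbrbr; options L={ 0,1/2,33/64,529/1024,2117/4096 } R={ 4235/8192,1059/2048,265/512,133/256,67/128,17/32,9/16,5/8,3/4,1 } -> 8469/16384

8469/16384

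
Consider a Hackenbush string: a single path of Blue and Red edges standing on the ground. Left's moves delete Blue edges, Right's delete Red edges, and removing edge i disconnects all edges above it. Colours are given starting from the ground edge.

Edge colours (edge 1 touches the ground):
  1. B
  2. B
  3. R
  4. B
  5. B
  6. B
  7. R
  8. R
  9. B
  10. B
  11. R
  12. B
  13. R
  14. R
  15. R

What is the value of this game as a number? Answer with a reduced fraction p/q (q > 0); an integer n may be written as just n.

Build val(s[:k]) for k = 1..15, string s = B B R B B B R R B B R B R R R.
val_1 [B]  L=[0]  R=[none]  ⇒ 1
val_2 [BB]  L=[0,1]  R=[none]  ⇒ 2
val_3 [BBR]  L=[0,1]  R=[2]  ⇒ 3/2
val_4 [BBRB]  L=[0,1,3/2]  R=[2]  ⇒ 7/4
val_5 [BBRBB]  L=[0,1,3/2,7/4]  R=[2]  ⇒ 15/8
val_6 [BBRBBB]  L=[0,1,3/2,7/4,15/8]  R=[2]  ⇒ 31/16
val_7 [BBRBBBR]  L=[0,1,3/2,7/4,15/8]  R=[31/16,2]  ⇒ 61/32
val_8 [BBRBBBRR]  L=[0,1,3/2,7/4,15/8]  R=[61/32,31/16,2]  ⇒ 121/64
val_9 [BBRBBBRRB]  L=[0,1,3/2,7/4,15/8,121/64]  R=[61/32,31/16,2]  ⇒ 243/128
val_10 [BBRBBBRRBB]  L=[0,1,3/2,7/4,15/8,121/64,243/128]  R=[61/32,31/16,2]  ⇒ 487/256
val_11 [BBRBBBRRBBR]  L=[0,1,3/2,7/4,15/8,121/64,243/128]  R=[487/256,61/32,31/16,2]  ⇒ 973/512
val_12 [BBRBBBRRBBRB]  L=[0,1,3/2,7/4,15/8,121/64,243/128,973/512]  R=[487/256,61/32,31/16,2]  ⇒ 1947/1024
val_13 [BBRBBBRRBBRBR]  L=[0,1,3/2,7/4,15/8,121/64,243/128,973/512]  R=[1947/1024,487/256,61/32,31/16,2]  ⇒ 3893/2048
val_14 [BBRBBBRRBBRBRR]  L=[0,1,3/2,7/4,15/8,121/64,243/128,973/512]  R=[3893/2048,1947/1024,487/256,61/32,31/16,2]  ⇒ 7785/4096
val_15 [BBRBBBRRBBRBRRR]  L=[0,1,3/2,7/4,15/8,121/64,243/128,973/512]  R=[7785/4096,3893/2048,1947/1024,487/256,61/32,31/16,2]  ⇒ 15569/8192

15569/8192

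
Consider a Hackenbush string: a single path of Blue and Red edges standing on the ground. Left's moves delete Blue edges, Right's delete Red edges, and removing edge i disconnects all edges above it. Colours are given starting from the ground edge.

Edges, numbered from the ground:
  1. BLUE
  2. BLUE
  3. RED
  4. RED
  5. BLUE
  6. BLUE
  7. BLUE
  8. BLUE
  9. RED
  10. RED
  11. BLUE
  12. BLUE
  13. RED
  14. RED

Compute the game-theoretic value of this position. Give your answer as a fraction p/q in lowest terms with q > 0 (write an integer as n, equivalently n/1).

Prefix values for BLUE BLUE RED RED BLUE BLUE BLUE BLUE RED RED BLUE BLUE RED RED via {L|R} + simplicity:
B: Left { 0 }, Right { none } — simplest 1
BB: Left { 0 1 }, Right { none } — simplest 2
BBR: Left { 0 1 }, Right { 2 } — simplest 3/2
BBRR: Left { 0 1 }, Right { 3/2 2 } — simplest 5/4
BBRRB: Left { 0 1 5/4 }, Right { 3/2 2 } — simplest 11/8
BBRRBB: Left { 0 1 5/4 11/8 }, Right { 3/2 2 } — simplest 23/16
BBRRBBB: Left { 0 1 5/4 11/8 23/16 }, Right { 3/2 2 } — simplest 47/32
BBRRBBBB: Left { 0 1 5/4 11/8 23/16 47/32 }, Right { 3/2 2 } — simplest 95/64
BBRRBBBBR: Left { 0 1 5/4 11/8 23/16 47/32 }, Right { 95/64 3/2 2 } — simplest 189/128
BBRRBBBBRR: Left { 0 1 5/4 11/8 23/16 47/32 }, Right { 189/128 95/64 3/2 2 } — simplest 377/256
BBRRBBBBRRB: Left { 0 1 5/4 11/8 23/16 47/32 377/256 }, Right { 189/128 95/64 3/2 2 } — simplest 755/512
BBRRBBBBRRBB: Left { 0 1 5/4 11/8 23/16 47/32 377/256 755/512 }, Right { 189/128 95/64 3/2 2 } — simplest 1511/1024
BBRRBBBBRRBBR: Left { 0 1 5/4 11/8 23/16 47/32 377/256 755/512 }, Right { 1511/1024 189/128 95/64 3/2 2 } — simplest 3021/2048
BBRRBBBBRRBBRR: Left { 0 1 5/4 11/8 23/16 47/32 377/256 755/512 }, Right { 3021/2048 1511/1024 189/128 95/64 3/2 2 } — simplest 6041/4096

6041/4096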